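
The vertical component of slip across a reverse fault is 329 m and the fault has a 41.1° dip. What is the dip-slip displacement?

dip-slip = throw / sin(dip) = 329 / sin(41.1°) = 500 m

500 m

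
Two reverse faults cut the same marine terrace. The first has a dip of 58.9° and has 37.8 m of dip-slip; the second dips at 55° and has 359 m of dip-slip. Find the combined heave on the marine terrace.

225 m

heave_A = 37.8 × cos(58.9°) = 19.52 m
heave_B = 359 × cos(55°) = 205.9 m
total = 19.52 + 205.9 = 225 m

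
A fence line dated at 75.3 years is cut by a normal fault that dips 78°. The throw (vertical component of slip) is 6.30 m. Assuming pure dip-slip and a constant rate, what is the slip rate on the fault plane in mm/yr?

85.5 mm/yr

dip-slip = throw / sin(dip) = 6.30 m / sin(78°) = 6.441 m
rate = 6.441 m / 75.3 years = 0.0855 m/yr = 85.5 mm/yr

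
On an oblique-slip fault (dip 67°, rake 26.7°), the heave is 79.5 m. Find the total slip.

453 m

dip-slip = heave / cos(dip) = 79.5 / cos(67°) = 203.5 m
net slip = dip-slip / sin(rake) = 203.5 / sin(26.7°) = 453 m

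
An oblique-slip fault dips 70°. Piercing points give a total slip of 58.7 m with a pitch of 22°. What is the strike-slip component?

54.4 m

strike-slip = net slip × cos(rake) = 58.7 m × cos(22°) = 54.4 m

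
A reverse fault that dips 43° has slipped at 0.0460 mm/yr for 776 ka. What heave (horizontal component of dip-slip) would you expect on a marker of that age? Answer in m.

26.1 m

dip-slip = rate × time = 0.0460 mm/yr × 776 ka = 35.70 m
heave = dip-slip × cos(dip) = 35.70 × cos(43°) = 26.1 m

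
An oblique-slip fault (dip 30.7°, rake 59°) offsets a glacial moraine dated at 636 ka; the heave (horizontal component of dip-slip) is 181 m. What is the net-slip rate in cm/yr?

0.0386 cm/yr

dip-slip = heave / cos(dip) = 181 / cos(30.7°) = 210.5 m
net slip = dip-slip / sin(rake) = 210.5 / sin(59°) = 245.6 m
rate = 245.6 m / 636 ka = 0.000386 m/yr = 0.0386 cm/yr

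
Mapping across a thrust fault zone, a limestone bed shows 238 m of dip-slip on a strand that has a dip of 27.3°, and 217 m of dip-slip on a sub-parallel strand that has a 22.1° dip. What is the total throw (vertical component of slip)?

throw_A = 238 × sin(27.3°) = 109.2 m
throw_B = 217 × sin(22.1°) = 81.64 m
total = 109.2 + 81.64 = 191 m

191 m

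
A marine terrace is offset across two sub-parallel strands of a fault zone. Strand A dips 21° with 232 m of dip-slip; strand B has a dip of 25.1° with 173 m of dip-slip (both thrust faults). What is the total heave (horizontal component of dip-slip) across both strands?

heave_A = 232 × cos(21°) = 216.6 m
heave_B = 173 × cos(25.1°) = 156.7 m
total = 216.6 + 156.7 = 373 m

373 m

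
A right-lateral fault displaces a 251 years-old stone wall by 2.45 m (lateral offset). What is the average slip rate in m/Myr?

rate = 2.45 m / 251 years = 0.00976 m/yr = 9760 m/Myr

9760 m/Myr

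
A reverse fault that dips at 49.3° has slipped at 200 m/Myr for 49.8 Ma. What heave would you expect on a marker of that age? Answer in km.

dip-slip = rate × time = 200 m/Myr × 49.8 Ma = 9960 m
heave = dip-slip × cos(dip) = 9960 × cos(49.3°) = 6490 m = 6.49 km

6.49 km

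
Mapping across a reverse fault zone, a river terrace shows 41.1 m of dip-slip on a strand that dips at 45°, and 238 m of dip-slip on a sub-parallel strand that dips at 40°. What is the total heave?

211 m

heave_A = 41.1 × cos(45°) = 29.06 m
heave_B = 238 × cos(40°) = 182.3 m
total = 29.06 + 182.3 = 211 m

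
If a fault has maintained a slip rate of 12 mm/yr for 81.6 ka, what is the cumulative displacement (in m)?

slip = rate × time = 12 mm/yr × 81.6 ka = 979 m

979 m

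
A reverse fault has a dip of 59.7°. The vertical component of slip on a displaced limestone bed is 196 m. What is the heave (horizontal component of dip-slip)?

heave = throw / tan(dip) = 196 / tan(59.7°) = 115 m

115 m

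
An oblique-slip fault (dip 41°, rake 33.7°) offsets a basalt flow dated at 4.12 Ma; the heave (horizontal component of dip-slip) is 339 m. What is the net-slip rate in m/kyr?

dip-slip = heave / cos(dip) = 339 / cos(41°) = 449.2 m
net slip = dip-slip / sin(rake) = 449.2 / sin(33.7°) = 809.6 m
rate = 809.6 m / 4.12 Ma = 0.000196 m/yr = 0.196 m/kyr

0.196 m/kyr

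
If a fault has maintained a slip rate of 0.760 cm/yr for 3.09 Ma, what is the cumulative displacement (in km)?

23.5 km

slip = rate × time = 0.760 cm/yr × 3.09 Ma = 23500 m = 23.5 km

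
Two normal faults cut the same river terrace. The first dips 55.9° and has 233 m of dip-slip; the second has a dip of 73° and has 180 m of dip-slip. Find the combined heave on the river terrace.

183 m

heave_A = 233 × cos(55.9°) = 130.6 m
heave_B = 180 × cos(73°) = 52.63 m
total = 130.6 + 52.63 = 183 m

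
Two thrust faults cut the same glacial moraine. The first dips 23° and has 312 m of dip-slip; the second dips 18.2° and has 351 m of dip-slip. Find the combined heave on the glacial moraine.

heave_A = 312 × cos(23°) = 287.2 m
heave_B = 351 × cos(18.2°) = 333.4 m
total = 287.2 + 333.4 = 621 m

621 m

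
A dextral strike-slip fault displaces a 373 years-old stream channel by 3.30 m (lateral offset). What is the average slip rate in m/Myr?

8850 m/Myr

rate = 3.30 m / 373 years = 0.00885 m/yr = 8850 m/Myr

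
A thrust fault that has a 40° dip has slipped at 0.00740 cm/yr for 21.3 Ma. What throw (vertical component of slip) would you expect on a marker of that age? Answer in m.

1010 m

dip-slip = rate × time = 0.00740 cm/yr × 21.3 Ma = 1576 m
throw = dip-slip × sin(dip) = 1576 × sin(40°) = 1010 m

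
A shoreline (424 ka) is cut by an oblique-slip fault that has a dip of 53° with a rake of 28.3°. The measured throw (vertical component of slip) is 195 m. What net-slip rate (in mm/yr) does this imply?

1.21 mm/yr

dip-slip = throw / sin(dip) = 195 / sin(53°) = 244.2 m
net slip = dip-slip / sin(rake) = 244.2 / sin(28.3°) = 515 m
rate = 515 m / 424 ka = 0.00121 m/yr = 1.21 mm/yr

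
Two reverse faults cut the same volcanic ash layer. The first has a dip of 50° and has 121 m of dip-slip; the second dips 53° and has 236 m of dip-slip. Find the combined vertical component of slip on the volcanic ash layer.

281 m

throw_A = 121 × sin(50°) = 92.69 m
throw_B = 236 × sin(53°) = 188.5 m
total = 92.69 + 188.5 = 281 m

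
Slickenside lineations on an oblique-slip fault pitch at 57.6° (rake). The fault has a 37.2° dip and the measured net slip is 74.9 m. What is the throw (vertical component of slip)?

dip-slip = net slip × sin(rake) = 74.9 m × sin(57.6°) = 63.24 m
throw = dip-slip × sin(dip) = 63.24 × sin(37.2°) = 38.2 m

38.2 m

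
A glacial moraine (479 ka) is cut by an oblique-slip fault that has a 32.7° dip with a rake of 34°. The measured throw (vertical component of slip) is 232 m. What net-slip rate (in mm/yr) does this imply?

1.60 mm/yr

dip-slip = throw / sin(dip) = 232 / sin(32.7°) = 429.4 m
net slip = dip-slip / sin(rake) = 429.4 / sin(34°) = 768 m
rate = 768 m / 479 ka = 0.00160 m/yr = 1.60 mm/yr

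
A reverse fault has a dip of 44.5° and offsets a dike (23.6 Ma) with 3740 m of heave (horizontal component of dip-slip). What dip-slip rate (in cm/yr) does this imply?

dip-slip = heave / cos(dip) = 3740 m / cos(44.5°) = 5244 m
rate = 5244 m / 23.6 Ma = 0.000222 m/yr = 0.0222 cm/yr

0.0222 cm/yr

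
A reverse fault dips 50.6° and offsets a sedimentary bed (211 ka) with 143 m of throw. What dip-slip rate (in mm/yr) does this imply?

dip-slip = throw / sin(dip) = 143 m / sin(50.6°) = 185.1 m
rate = 185.1 m / 211 ka = 0.000877 m/yr = 0.877 mm/yr

0.877 mm/yr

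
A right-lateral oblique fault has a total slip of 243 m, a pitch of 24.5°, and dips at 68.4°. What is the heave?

dip-slip = net slip × sin(rake) = 243 m × sin(24.5°) = 100.8 m
heave = dip-slip × cos(dip) = 100.8 × cos(68.4°) = 37.1 m

37.1 m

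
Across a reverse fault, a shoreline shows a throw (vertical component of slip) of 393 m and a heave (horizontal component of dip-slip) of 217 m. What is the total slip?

449 m

net slip = √(throw² + heave²) = √(393² + 217²) = 449 m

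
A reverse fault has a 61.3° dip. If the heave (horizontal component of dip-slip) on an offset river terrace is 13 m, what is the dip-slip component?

dip-slip = heave / cos(dip) = 13 / cos(61.3°) = 27.1 m

27.1 m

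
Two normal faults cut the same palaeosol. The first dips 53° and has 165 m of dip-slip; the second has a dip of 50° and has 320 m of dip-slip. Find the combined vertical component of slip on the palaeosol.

throw_A = 165 × sin(53°) = 131.8 m
throw_B = 320 × sin(50°) = 245.1 m
total = 131.8 + 245.1 = 377 m

377 m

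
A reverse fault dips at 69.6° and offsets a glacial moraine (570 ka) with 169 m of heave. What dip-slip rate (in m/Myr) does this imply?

851 m/Myr

dip-slip = heave / cos(dip) = 169 m / cos(69.6°) = 484.8 m
rate = 484.8 m / 570 ka = 0.000851 m/yr = 851 m/Myr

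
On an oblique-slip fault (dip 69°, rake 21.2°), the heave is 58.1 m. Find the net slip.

448 m

dip-slip = heave / cos(dip) = 58.1 / cos(69°) = 162.1 m
net slip = dip-slip / sin(rake) = 162.1 / sin(21.2°) = 448 m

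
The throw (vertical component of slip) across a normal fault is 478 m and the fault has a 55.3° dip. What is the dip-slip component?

581 m

dip-slip = throw / sin(dip) = 478 / sin(55.3°) = 581 m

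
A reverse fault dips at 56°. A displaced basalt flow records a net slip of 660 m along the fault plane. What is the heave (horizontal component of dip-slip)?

369 m

heave = dip-slip × cos(dip) = 660 m × cos(56°) = 369 m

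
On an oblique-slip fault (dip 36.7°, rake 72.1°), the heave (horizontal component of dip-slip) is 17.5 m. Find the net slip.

dip-slip = heave / cos(dip) = 17.5 / cos(36.7°) = 21.83 m
net slip = dip-slip / sin(rake) = 21.83 / sin(72.1°) = 22.9 m

22.9 m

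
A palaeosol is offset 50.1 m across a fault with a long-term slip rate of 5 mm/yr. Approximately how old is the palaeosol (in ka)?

age = offset / rate = 50.1 m / (5 mm/yr) = 10000 yr = 10 ka

10 ka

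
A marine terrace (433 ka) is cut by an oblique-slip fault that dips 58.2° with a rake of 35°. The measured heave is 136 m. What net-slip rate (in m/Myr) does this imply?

dip-slip = heave / cos(dip) = 136 / cos(58.2°) = 258.1 m
net slip = dip-slip / sin(rake) = 258.1 / sin(35°) = 450 m
rate = 450 m / 433 ka = 0.00104 m/yr = 1040 m/Myr

1040 m/Myr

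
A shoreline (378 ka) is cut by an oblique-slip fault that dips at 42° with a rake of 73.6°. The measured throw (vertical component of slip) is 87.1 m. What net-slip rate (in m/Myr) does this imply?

359 m/Myr

dip-slip = throw / sin(dip) = 87.1 / sin(42°) = 130.2 m
net slip = dip-slip / sin(rake) = 130.2 / sin(73.6°) = 135.7 m
rate = 135.7 m / 378 ka = 0.000359 m/yr = 359 m/Myr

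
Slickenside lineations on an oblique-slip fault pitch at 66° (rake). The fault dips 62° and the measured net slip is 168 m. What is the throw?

136 m

dip-slip = net slip × sin(rake) = 168 m × sin(66°) = 153.5 m
throw = dip-slip × sin(dip) = 153.5 × sin(62°) = 136 m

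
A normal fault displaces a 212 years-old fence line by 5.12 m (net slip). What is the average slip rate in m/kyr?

24.2 m/kyr

rate = 5.12 m / 212 years = 0.0242 m/yr = 24.2 m/kyr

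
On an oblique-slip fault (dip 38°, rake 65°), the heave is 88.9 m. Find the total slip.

dip-slip = heave / cos(dip) = 88.9 / cos(38°) = 112.8 m
net slip = dip-slip / sin(rake) = 112.8 / sin(65°) = 124 m

124 m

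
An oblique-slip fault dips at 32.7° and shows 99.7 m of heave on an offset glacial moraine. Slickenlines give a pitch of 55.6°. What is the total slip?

dip-slip = heave / cos(dip) = 99.7 / cos(32.7°) = 118.5 m
net slip = dip-slip / sin(rake) = 118.5 / sin(55.6°) = 144 m

144 m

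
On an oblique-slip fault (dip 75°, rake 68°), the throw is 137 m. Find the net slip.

dip-slip = throw / sin(dip) = 137 / sin(75°) = 141.8 m
net slip = dip-slip / sin(rake) = 141.8 / sin(68°) = 153 m

153 m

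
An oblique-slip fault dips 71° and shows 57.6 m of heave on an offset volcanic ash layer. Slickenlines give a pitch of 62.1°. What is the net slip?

dip-slip = heave / cos(dip) = 57.6 / cos(71°) = 176.9 m
net slip = dip-slip / sin(rake) = 176.9 / sin(62.1°) = 200 m

200 m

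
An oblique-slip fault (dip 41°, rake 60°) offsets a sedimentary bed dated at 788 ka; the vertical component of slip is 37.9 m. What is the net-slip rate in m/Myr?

84.7 m/Myr

dip-slip = throw / sin(dip) = 37.9 / sin(41°) = 57.77 m
net slip = dip-slip / sin(rake) = 57.77 / sin(60°) = 66.71 m
rate = 66.71 m / 788 ka = 0.0000847 m/yr = 84.7 m/Myr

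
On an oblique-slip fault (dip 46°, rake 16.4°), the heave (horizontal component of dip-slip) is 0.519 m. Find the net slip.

2.65 m

dip-slip = heave / cos(dip) = 0.519 / cos(46°) = 0.7471 m
net slip = dip-slip / sin(rake) = 0.7471 / sin(16.4°) = 2.65 m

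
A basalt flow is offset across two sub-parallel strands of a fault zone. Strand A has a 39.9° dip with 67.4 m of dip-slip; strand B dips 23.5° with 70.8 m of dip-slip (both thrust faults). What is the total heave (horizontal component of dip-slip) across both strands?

heave_A = 67.4 × cos(39.9°) = 51.71 m
heave_B = 70.8 × cos(23.5°) = 64.93 m
total = 51.71 + 64.93 = 117 m

117 m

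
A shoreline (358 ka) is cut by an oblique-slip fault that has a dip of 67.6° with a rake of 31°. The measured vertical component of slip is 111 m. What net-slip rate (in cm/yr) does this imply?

dip-slip = throw / sin(dip) = 111 / sin(67.6°) = 120.1 m
net slip = dip-slip / sin(rake) = 120.1 / sin(31°) = 233.1 m
rate = 233.1 m / 358 ka = 0.000651 m/yr = 0.0651 cm/yr

0.0651 cm/yr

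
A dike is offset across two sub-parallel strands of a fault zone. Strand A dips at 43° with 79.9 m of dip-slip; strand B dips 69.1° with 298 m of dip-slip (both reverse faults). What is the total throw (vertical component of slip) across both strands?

throw_A = 79.9 × sin(43°) = 54.49 m
throw_B = 298 × sin(69.1°) = 278.4 m
total = 54.49 + 278.4 = 333 m

333 m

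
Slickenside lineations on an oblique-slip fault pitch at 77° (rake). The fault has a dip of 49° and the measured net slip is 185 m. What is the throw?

dip-slip = net slip × sin(rake) = 185 m × sin(77°) = 180.3 m
throw = dip-slip × sin(dip) = 180.3 × sin(49°) = 136 m

136 m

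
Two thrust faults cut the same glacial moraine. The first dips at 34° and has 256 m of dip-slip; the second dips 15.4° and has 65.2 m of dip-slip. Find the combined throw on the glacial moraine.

throw_A = 256 × sin(34°) = 143.2 m
throw_B = 65.2 × sin(15.4°) = 17.31 m
total = 143.2 + 17.31 = 160 m

160 m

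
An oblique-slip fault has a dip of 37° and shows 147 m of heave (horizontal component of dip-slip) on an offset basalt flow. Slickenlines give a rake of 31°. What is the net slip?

dip-slip = heave / cos(dip) = 147 / cos(37°) = 184.1 m
net slip = dip-slip / sin(rake) = 184.1 / sin(31°) = 357 m

357 m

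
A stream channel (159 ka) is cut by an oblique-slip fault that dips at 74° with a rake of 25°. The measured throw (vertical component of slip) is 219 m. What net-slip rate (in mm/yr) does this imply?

dip-slip = throw / sin(dip) = 219 / sin(74°) = 227.8 m
net slip = dip-slip / sin(rake) = 227.8 / sin(25°) = 539.1 m
rate = 539.1 m / 159 ka = 0.00339 m/yr = 3.39 mm/yr

3.39 mm/yr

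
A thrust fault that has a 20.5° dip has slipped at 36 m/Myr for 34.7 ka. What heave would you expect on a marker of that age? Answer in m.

dip-slip = rate × time = 36 m/Myr × 34.7 ka = 1.249 m
heave = dip-slip × cos(dip) = 1.249 × cos(20.5°) = 1.17 m

1.17 m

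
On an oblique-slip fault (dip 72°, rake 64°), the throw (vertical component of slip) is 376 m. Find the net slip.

dip-slip = throw / sin(dip) = 376 / sin(72°) = 395.3 m
net slip = dip-slip / sin(rake) = 395.3 / sin(64°) = 440 m

440 m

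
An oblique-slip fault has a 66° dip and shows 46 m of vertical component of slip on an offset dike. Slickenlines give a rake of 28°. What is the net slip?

107 m

dip-slip = throw / sin(dip) = 46 / sin(66°) = 50.35 m
net slip = dip-slip / sin(rake) = 50.35 / sin(28°) = 107 m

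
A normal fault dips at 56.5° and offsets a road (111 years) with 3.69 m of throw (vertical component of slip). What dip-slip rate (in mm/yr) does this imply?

dip-slip = throw / sin(dip) = 3.69 m / sin(56.5°) = 4.425 m
rate = 4.425 m / 111 years = 0.0399 m/yr = 39.9 mm/yr

39.9 mm/yr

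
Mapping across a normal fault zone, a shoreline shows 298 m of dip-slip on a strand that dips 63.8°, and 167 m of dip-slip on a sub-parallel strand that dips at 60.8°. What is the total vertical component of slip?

413 m

throw_A = 298 × sin(63.8°) = 267.4 m
throw_B = 167 × sin(60.8°) = 145.8 m
total = 267.4 + 145.8 = 413 m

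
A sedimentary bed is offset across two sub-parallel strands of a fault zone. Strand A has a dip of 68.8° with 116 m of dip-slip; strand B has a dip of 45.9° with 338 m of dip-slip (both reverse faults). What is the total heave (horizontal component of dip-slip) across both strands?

heave_A = 116 × cos(68.8°) = 41.95 m
heave_B = 338 × cos(45.9°) = 235.2 m
total = 41.95 + 235.2 = 277 m

277 m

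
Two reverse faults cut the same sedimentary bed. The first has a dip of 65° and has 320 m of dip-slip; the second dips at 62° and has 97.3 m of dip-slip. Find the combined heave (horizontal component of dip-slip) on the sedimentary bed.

181 m

heave_A = 320 × cos(65°) = 135.2 m
heave_B = 97.3 × cos(62°) = 45.68 m
total = 135.2 + 45.68 = 181 m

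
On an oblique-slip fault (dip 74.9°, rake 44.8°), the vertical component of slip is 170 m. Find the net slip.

dip-slip = throw / sin(dip) = 170 / sin(74.9°) = 176.1 m
net slip = dip-slip / sin(rake) = 176.1 / sin(44.8°) = 250 m

250 m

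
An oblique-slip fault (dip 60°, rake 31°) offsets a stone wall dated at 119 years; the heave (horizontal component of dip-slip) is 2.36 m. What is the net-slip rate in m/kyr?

dip-slip = heave / cos(dip) = 2.36 / cos(60°) = 4.720 m
net slip = dip-slip / sin(rake) = 4.720 / sin(31°) = 9.164 m
rate = 9.164 m / 119 years = 0.0770 m/yr = 77 m/kyr

77 m/kyr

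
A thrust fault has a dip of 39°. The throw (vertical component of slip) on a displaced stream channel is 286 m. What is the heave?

353 m

heave = throw / tan(dip) = 286 / tan(39°) = 353 m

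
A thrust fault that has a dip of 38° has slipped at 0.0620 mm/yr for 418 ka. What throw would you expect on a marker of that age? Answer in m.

16 m

dip-slip = rate × time = 0.0620 mm/yr × 418 ka = 25.92 m
throw = dip-slip × sin(dip) = 25.92 × sin(38°) = 16 m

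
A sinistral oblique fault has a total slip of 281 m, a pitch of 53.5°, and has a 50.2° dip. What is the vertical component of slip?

dip-slip = net slip × sin(rake) = 281 m × sin(53.5°) = 225.9 m
throw = dip-slip × sin(dip) = 225.9 × sin(50.2°) = 174 m

174 m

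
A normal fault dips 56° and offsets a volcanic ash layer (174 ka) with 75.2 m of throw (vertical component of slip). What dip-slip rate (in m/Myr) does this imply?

dip-slip = throw / sin(dip) = 75.2 m / sin(56°) = 90.71 m
rate = 90.71 m / 174 ka = 0.000521 m/yr = 521 m/Myr

521 m/Myr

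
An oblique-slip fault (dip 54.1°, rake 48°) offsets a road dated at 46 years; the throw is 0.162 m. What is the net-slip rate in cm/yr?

dip-slip = throw / sin(dip) = 0.162 / sin(54.1°) = 0.2000 m
net slip = dip-slip / sin(rake) = 0.2000 / sin(48°) = 0.2691 m
rate = 0.2691 m / 46 years = 0.00585 m/yr = 0.585 cm/yr

0.585 cm/yr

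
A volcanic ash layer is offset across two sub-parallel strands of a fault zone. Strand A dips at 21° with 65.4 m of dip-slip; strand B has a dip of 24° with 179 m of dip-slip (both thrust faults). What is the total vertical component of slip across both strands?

throw_A = 65.4 × sin(21°) = 23.44 m
throw_B = 179 × sin(24°) = 72.81 m
total = 23.44 + 72.81 = 96.2 m

96.2 m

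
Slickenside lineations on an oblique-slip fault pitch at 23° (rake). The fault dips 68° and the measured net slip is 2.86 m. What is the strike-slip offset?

2.63 m

strike-slip = net slip × cos(rake) = 2.86 m × cos(23°) = 2.63 m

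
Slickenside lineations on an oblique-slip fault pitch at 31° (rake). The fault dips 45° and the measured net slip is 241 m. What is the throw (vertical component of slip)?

dip-slip = net slip × sin(rake) = 241 m × sin(31°) = 124.1 m
throw = dip-slip × sin(dip) = 124.1 × sin(45°) = 87.8 m

87.8 m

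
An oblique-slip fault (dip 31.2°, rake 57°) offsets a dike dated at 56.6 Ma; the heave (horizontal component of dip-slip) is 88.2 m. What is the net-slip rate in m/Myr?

dip-slip = heave / cos(dip) = 88.2 / cos(31.2°) = 103.1 m
net slip = dip-slip / sin(rake) = 103.1 / sin(57°) = 122.9 m
rate = 122.9 m / 56.6 Ma = 0.00000217 m/yr = 2.17 m/Myr

2.17 m/Myr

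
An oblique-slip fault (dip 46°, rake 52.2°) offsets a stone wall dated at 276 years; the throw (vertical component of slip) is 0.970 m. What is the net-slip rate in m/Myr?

dip-slip = throw / sin(dip) = 0.970 / sin(46°) = 1.348 m
net slip = dip-slip / sin(rake) = 1.348 / sin(52.2°) = 1.707 m
rate = 1.707 m / 276 years = 0.00618 m/yr = 6180 m/Myr

6180 m/Myr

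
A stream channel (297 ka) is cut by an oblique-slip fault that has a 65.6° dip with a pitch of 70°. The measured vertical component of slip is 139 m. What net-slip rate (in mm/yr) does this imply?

dip-slip = throw / sin(dip) = 139 / sin(65.6°) = 152.6 m
net slip = dip-slip / sin(rake) = 152.6 / sin(70°) = 162.4 m
rate = 162.4 m / 297 ka = 0.000547 m/yr = 0.547 mm/yr

0.547 mm/yr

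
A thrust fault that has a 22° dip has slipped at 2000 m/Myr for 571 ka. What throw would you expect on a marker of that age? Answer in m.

428 m

dip-slip = rate × time = 2000 m/Myr × 571 ka = 1142 m
throw = dip-slip × sin(dip) = 1142 × sin(22°) = 428 m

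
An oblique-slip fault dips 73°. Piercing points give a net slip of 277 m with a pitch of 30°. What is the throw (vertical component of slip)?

dip-slip = net slip × sin(rake) = 277 m × sin(30°) = 138.5 m
throw = dip-slip × sin(dip) = 138.5 × sin(73°) = 132 m

132 m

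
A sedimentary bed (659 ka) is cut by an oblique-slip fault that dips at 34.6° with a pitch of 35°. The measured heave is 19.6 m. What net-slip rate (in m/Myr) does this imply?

63 m/Myr

dip-slip = heave / cos(dip) = 19.6 / cos(34.6°) = 23.81 m
net slip = dip-slip / sin(rake) = 23.81 / sin(35°) = 41.51 m
rate = 41.51 m / 659 ka = 0.0000630 m/yr = 63 m/Myr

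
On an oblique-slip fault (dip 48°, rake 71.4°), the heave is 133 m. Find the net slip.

210 m

dip-slip = heave / cos(dip) = 133 / cos(48°) = 198.8 m
net slip = dip-slip / sin(rake) = 198.8 / sin(71.4°) = 210 m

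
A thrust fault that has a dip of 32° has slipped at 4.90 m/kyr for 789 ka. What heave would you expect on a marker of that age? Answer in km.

dip-slip = rate × time = 4.90 m/kyr × 789 ka = 3866 m
heave = dip-slip × cos(dip) = 3866 × cos(32°) = 3280 m = 3.28 km

3.28 km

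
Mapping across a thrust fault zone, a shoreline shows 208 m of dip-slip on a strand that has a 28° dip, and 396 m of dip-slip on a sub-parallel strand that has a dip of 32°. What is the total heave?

519 m

heave_A = 208 × cos(28°) = 183.7 m
heave_B = 396 × cos(32°) = 335.8 m
total = 183.7 + 335.8 = 519 m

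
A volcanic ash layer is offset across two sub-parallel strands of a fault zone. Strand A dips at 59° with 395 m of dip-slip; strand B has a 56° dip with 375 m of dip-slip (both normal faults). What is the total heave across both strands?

413 m

heave_A = 395 × cos(59°) = 203.4 m
heave_B = 375 × cos(56°) = 209.7 m
total = 203.4 + 209.7 = 413 m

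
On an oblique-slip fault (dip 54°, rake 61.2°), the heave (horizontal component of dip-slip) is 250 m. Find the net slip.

dip-slip = heave / cos(dip) = 250 / cos(54°) = 425.3 m
net slip = dip-slip / sin(rake) = 425.3 / sin(61.2°) = 485 m

485 m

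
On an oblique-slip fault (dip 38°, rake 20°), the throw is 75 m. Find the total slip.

356 m

dip-slip = throw / sin(dip) = 75 / sin(38°) = 121.8 m
net slip = dip-slip / sin(rake) = 121.8 / sin(20°) = 356 m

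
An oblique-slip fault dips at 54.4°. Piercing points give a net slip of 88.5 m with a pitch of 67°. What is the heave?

dip-slip = net slip × sin(rake) = 88.5 m × sin(67°) = 81.46 m
heave = dip-slip × cos(dip) = 81.46 × cos(54.4°) = 47.4 m

47.4 m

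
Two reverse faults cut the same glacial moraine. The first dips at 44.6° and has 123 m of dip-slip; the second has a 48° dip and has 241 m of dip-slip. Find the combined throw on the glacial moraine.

throw_A = 123 × sin(44.6°) = 86.36 m
throw_B = 241 × sin(48°) = 179.1 m
total = 86.36 + 179.1 = 265 m

265 m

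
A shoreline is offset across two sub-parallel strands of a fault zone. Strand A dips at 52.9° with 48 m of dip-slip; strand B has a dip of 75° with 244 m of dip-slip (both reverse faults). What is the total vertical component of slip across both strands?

274 m

throw_A = 48 × sin(52.9°) = 38.28 m
throw_B = 244 × sin(75°) = 235.7 m
total = 38.28 + 235.7 = 274 m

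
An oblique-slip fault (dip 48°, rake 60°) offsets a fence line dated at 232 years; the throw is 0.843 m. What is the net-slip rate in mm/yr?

dip-slip = throw / sin(dip) = 0.843 / sin(48°) = 1.134 m
net slip = dip-slip / sin(rake) = 1.134 / sin(60°) = 1.310 m
rate = 1.310 m / 232 years = 0.00565 m/yr = 5.65 mm/yr

5.65 mm/yr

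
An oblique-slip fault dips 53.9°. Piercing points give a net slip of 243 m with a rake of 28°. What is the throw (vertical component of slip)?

dip-slip = net slip × sin(rake) = 243 m × sin(28°) = 114.1 m
throw = dip-slip × sin(dip) = 114.1 × sin(53.9°) = 92.2 m

92.2 m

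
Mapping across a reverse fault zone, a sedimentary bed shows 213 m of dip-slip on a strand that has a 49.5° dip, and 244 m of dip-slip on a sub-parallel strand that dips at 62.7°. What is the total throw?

379 m

throw_A = 213 × sin(49.5°) = 162 m
throw_B = 244 × sin(62.7°) = 216.8 m
total = 162 + 216.8 = 379 m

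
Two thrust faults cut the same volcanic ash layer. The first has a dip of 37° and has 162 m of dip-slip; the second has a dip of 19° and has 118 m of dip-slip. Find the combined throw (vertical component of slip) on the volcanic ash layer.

throw_A = 162 × sin(37°) = 97.49 m
throw_B = 118 × sin(19°) = 38.42 m
total = 97.49 + 38.42 = 136 m

136 m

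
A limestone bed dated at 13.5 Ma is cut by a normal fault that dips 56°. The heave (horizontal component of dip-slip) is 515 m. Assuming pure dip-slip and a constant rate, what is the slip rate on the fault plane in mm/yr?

0.0682 mm/yr

dip-slip = heave / cos(dip) = 515 m / cos(56°) = 921 m
rate = 921 m / 13.5 Ma = 0.0000682 m/yr = 0.0682 mm/yr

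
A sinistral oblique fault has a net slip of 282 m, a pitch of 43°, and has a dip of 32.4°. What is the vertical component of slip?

dip-slip = net slip × sin(rake) = 282 m × sin(43°) = 192.3 m
throw = dip-slip × sin(dip) = 192.3 × sin(32.4°) = 103 m

103 m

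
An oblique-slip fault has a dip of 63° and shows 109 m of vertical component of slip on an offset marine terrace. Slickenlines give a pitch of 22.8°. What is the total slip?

dip-slip = throw / sin(dip) = 109 / sin(63°) = 122.3 m
net slip = dip-slip / sin(rake) = 122.3 / sin(22.8°) = 316 m

316 m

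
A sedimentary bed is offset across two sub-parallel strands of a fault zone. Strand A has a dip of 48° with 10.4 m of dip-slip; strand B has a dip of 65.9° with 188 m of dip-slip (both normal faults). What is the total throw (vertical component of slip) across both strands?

throw_A = 10.4 × sin(48°) = 7.729 m
throw_B = 188 × sin(65.9°) = 171.6 m
total = 7.729 + 171.6 = 179 m

179 m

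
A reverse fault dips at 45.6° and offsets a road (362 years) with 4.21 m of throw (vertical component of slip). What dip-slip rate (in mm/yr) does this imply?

dip-slip = throw / sin(dip) = 4.21 m / sin(45.6°) = 5.892 m
rate = 5.892 m / 362 years = 0.0163 m/yr = 16.3 mm/yr

16.3 mm/yr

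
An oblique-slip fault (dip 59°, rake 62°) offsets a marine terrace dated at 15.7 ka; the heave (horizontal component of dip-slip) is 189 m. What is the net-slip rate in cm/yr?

2.65 cm/yr

dip-slip = heave / cos(dip) = 189 / cos(59°) = 367 m
net slip = dip-slip / sin(rake) = 367 / sin(62°) = 415.6 m
rate = 415.6 m / 15.7 ka = 0.0265 m/yr = 2.65 cm/yr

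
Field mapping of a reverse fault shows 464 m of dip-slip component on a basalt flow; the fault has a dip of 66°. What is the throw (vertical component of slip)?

throw = dip-slip × sin(dip) = 464 m × sin(66°) = 424 m

424 m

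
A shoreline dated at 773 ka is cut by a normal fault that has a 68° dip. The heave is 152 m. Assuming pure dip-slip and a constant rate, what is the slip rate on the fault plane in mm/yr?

dip-slip = heave / cos(dip) = 152 m / cos(68°) = 405.8 m
rate = 405.8 m / 773 ka = 0.000525 m/yr = 0.525 mm/yr

0.525 mm/yr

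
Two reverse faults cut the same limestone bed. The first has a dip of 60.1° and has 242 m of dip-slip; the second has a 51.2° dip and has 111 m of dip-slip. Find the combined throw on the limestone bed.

296 m

throw_A = 242 × sin(60.1°) = 209.8 m
throw_B = 111 × sin(51.2°) = 86.51 m
total = 209.8 + 86.51 = 296 m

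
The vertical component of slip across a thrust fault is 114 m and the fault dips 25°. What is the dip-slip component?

dip-slip = throw / sin(dip) = 114 / sin(25°) = 270 m

270 m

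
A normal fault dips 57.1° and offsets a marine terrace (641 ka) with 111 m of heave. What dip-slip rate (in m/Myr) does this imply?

319 m/Myr

dip-slip = heave / cos(dip) = 111 m / cos(57.1°) = 204.4 m
rate = 204.4 m / 641 ka = 0.000319 m/yr = 319 m/Myr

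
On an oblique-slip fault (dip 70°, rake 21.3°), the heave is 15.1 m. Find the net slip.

122 m

dip-slip = heave / cos(dip) = 15.1 / cos(70°) = 44.15 m
net slip = dip-slip / sin(rake) = 44.15 / sin(21.3°) = 122 m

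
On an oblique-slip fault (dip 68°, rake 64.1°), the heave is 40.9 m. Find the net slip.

dip-slip = heave / cos(dip) = 40.9 / cos(68°) = 109.2 m
net slip = dip-slip / sin(rake) = 109.2 / sin(64.1°) = 121 m

121 m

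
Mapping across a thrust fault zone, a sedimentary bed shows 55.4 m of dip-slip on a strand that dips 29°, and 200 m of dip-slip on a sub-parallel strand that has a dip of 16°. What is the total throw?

82 m

throw_A = 55.4 × sin(29°) = 26.86 m
throw_B = 200 × sin(16°) = 55.13 m
total = 26.86 + 55.13 = 82 m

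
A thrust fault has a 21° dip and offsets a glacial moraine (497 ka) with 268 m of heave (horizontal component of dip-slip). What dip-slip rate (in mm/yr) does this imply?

dip-slip = heave / cos(dip) = 268 m / cos(21°) = 287.1 m
rate = 287.1 m / 497 ka = 0.000578 m/yr = 0.578 mm/yr

0.578 mm/yr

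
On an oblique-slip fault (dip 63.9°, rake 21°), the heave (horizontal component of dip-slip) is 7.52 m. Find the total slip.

47.7 m

dip-slip = heave / cos(dip) = 7.52 / cos(63.9°) = 17.09 m
net slip = dip-slip / sin(rake) = 17.09 / sin(21°) = 47.7 m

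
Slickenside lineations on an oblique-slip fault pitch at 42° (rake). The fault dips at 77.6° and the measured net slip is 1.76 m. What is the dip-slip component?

dip-slip = net slip × sin(rake) = 1.76 m × sin(42°) = 1.18 m

1.18 m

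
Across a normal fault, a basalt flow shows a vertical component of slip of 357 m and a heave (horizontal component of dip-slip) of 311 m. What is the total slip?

net slip = √(throw² + heave²) = √(357² + 311²) = 473 m

473 m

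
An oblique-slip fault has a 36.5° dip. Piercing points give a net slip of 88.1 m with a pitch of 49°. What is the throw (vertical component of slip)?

39.5 m

dip-slip = net slip × sin(rake) = 88.1 m × sin(49°) = 66.49 m
throw = dip-slip × sin(dip) = 66.49 × sin(36.5°) = 39.5 m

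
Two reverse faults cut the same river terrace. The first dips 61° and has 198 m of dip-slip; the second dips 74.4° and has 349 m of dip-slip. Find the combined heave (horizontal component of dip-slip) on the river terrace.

190 m

heave_A = 198 × cos(61°) = 95.99 m
heave_B = 349 × cos(74.4°) = 93.85 m
total = 95.99 + 93.85 = 190 m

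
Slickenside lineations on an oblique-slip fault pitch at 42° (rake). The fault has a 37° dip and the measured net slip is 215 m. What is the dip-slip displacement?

144 m

dip-slip = net slip × sin(rake) = 215 m × sin(42°) = 144 m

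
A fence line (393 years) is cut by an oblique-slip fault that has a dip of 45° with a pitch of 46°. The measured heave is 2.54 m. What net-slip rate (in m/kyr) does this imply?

12.7 m/kyr

dip-slip = heave / cos(dip) = 2.54 / cos(45°) = 3.592 m
net slip = dip-slip / sin(rake) = 3.592 / sin(46°) = 4.994 m
rate = 4.994 m / 393 years = 0.0127 m/yr = 12.7 m/kyr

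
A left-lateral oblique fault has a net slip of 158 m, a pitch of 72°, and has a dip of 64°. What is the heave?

65.9 m

dip-slip = net slip × sin(rake) = 158 m × sin(72°) = 150.3 m
heave = dip-slip × cos(dip) = 150.3 × cos(64°) = 65.9 m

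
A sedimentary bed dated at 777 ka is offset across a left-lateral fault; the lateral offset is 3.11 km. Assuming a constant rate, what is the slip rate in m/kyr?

4 m/kyr

rate = 3.11 km / 777 ka = 0.00400 m/yr = 4 m/kyr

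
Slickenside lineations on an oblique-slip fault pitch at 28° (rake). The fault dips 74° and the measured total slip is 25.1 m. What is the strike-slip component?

22.2 m

strike-slip = net slip × cos(rake) = 25.1 m × cos(28°) = 22.2 m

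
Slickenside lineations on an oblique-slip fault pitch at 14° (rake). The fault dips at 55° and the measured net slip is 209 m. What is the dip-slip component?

50.6 m

dip-slip = net slip × sin(rake) = 209 m × sin(14°) = 50.6 m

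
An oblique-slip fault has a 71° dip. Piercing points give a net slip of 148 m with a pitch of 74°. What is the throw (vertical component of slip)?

dip-slip = net slip × sin(rake) = 148 m × sin(74°) = 142.3 m
throw = dip-slip × sin(dip) = 142.3 × sin(71°) = 135 m

135 m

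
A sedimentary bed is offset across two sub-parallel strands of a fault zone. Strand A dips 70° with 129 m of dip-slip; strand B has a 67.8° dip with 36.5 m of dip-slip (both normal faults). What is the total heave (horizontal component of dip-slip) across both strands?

57.9 m

heave_A = 129 × cos(70°) = 44.12 m
heave_B = 36.5 × cos(67.8°) = 13.79 m
total = 44.12 + 13.79 = 57.9 m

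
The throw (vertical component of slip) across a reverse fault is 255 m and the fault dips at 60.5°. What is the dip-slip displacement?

dip-slip = throw / sin(dip) = 255 / sin(60.5°) = 293 m

293 m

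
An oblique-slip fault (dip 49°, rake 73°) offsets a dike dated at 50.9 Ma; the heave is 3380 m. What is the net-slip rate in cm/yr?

dip-slip = heave / cos(dip) = 3380 / cos(49°) = 5152 m
net slip = dip-slip / sin(rake) = 5152 / sin(73°) = 5387 m
rate = 5387 m / 50.9 Ma = 0.000106 m/yr = 0.0106 cm/yr

0.0106 cm/yr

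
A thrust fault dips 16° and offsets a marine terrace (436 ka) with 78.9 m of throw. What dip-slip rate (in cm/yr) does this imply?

dip-slip = throw / sin(dip) = 78.9 m / sin(16°) = 286.2 m
rate = 286.2 m / 436 ka = 0.000657 m/yr = 0.0657 cm/yr

0.0657 cm/yr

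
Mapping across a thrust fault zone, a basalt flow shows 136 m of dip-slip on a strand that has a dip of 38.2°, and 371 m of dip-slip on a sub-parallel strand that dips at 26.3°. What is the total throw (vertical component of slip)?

throw_A = 136 × sin(38.2°) = 84.10 m
throw_B = 371 × sin(26.3°) = 164.4 m
total = 84.10 + 164.4 = 248 m

248 m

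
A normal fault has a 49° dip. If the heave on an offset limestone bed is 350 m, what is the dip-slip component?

533 m

dip-slip = heave / cos(dip) = 350 / cos(49°) = 533 m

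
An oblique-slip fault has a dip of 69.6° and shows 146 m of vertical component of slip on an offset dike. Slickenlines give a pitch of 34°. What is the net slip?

dip-slip = throw / sin(dip) = 146 / sin(69.6°) = 155.8 m
net slip = dip-slip / sin(rake) = 155.8 / sin(34°) = 279 m

279 m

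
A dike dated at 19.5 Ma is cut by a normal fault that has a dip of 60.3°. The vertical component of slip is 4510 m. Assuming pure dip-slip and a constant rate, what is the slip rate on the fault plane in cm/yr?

0.0266 cm/yr

dip-slip = throw / sin(dip) = 4510 m / sin(60.3°) = 5192 m
rate = 5192 m / 19.5 Ma = 0.000266 m/yr = 0.0266 cm/yr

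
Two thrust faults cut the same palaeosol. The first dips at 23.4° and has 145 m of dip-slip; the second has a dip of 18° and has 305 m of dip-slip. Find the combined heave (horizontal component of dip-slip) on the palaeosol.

heave_A = 145 × cos(23.4°) = 133.1 m
heave_B = 305 × cos(18°) = 290.1 m
total = 133.1 + 290.1 = 423 m

423 m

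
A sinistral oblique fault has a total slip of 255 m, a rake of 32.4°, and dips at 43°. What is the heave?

dip-slip = net slip × sin(rake) = 255 m × sin(32.4°) = 136.6 m
heave = dip-slip × cos(dip) = 136.6 × cos(43°) = 99.9 m

99.9 m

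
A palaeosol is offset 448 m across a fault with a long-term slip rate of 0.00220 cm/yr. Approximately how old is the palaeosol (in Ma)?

20.4 Ma

age = offset / rate = 448 m / (0.00220 cm/yr) = 2.04e+07 yr = 20.4 Ma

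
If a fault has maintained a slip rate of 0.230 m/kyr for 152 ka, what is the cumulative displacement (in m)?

35 m

slip = rate × time = 0.230 m/kyr × 152 ka = 35 m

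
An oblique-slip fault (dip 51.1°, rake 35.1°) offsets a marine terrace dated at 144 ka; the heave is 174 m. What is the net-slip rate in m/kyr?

dip-slip = heave / cos(dip) = 174 / cos(51.1°) = 277.1 m
net slip = dip-slip / sin(rake) = 277.1 / sin(35.1°) = 481.9 m
rate = 481.9 m / 144 ka = 0.00335 m/yr = 3.35 m/kyr

3.35 m/kyr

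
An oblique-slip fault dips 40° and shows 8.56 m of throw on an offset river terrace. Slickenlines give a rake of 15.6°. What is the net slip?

49.5 m

dip-slip = throw / sin(dip) = 8.56 / sin(40°) = 13.32 m
net slip = dip-slip / sin(rake) = 13.32 / sin(15.6°) = 49.5 m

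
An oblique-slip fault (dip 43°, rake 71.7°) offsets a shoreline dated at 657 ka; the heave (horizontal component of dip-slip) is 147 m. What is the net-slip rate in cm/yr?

0.0322 cm/yr

dip-slip = heave / cos(dip) = 147 / cos(43°) = 201 m
net slip = dip-slip / sin(rake) = 201 / sin(71.7°) = 211.7 m
rate = 211.7 m / 657 ka = 0.000322 m/yr = 0.0322 cm/yr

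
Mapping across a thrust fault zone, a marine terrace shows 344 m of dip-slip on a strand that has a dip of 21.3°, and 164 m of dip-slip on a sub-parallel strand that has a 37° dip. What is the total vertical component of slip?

throw_A = 344 × sin(21.3°) = 125 m
throw_B = 164 × sin(37°) = 98.70 m
total = 125 + 98.70 = 224 m

224 m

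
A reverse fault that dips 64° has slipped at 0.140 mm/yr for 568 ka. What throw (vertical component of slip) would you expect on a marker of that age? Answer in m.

71.5 m

dip-slip = rate × time = 0.140 mm/yr × 568 ka = 79.52 m
throw = dip-slip × sin(dip) = 79.52 × sin(64°) = 71.5 m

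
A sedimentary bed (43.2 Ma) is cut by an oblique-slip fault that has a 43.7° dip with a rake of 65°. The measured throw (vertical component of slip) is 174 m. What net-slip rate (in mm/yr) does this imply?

dip-slip = throw / sin(dip) = 174 / sin(43.7°) = 251.9 m
net slip = dip-slip / sin(rake) = 251.9 / sin(65°) = 277.9 m
rate = 277.9 m / 43.2 Ma = 0.00000643 m/yr = 0.00643 mm/yr

0.00643 mm/yr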